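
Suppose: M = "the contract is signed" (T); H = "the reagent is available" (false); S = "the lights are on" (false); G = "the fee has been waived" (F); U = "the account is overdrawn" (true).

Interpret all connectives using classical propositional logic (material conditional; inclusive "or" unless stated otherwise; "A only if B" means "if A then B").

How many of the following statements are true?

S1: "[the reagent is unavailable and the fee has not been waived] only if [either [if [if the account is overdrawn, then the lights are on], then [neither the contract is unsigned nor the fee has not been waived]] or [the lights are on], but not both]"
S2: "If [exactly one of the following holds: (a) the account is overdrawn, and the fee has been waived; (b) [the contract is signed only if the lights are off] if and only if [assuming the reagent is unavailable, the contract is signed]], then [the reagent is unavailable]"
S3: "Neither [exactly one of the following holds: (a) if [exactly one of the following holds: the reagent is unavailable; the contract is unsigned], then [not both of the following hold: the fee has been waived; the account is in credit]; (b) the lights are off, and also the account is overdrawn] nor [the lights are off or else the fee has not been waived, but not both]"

3

S1: Formalization: (¬H ∧ ¬G) → (((U → S) → (¬M ↓ ¬G)) ⊕ S)

¬H = ¬F = T
¬G = ¬F = T
¬H ∧ ¬G = T ∧ T = T
U → S = T → F = F
¬M = ¬T = F
¬G = ¬F = T
¬M ↓ ¬G = F ↓ T = F
(U → S) → (¬M ↓ ¬G) = F → F = T
((U → S) → (¬M ↓ ¬G)) ⊕ S = T ⊕ F = T
(¬H ∧ ¬G) → (((U → S) → (¬M ↓ ¬G)) ⊕ S) = T → T = T
So S1 is true.

S2: Formalization: ((U ∧ G) ⊕ ((M → ¬S) ↔ (¬H → M))) → ¬H

U ∧ G = T ∧ F = F
¬S = ¬F = T
M → ¬S = T → T = T
¬H = ¬F = T
¬H → M = T → T = T
(M → ¬S) ↔ (¬H → M) = T ↔ T = T
(U ∧ G) ⊕ ((M → ¬S) ↔ (¬H → M)) = F ⊕ T = T
¬H = ¬F = T
((U ∧ G) ⊕ ((M → ¬S) ↔ (¬H → M))) → ¬H = T → T = T
Hence S2 is true.

S3: Parsed as (((¬H ⊕ ¬M) → (G ↑ ¬U)) ⊕ (¬S ∧ U)) ↓ (¬S ⊕ ¬G)

¬H = ¬F = T
¬M = ¬T = F
¬H ⊕ ¬M = T ⊕ F = T
¬U = ¬T = F
G ↑ ¬U = F ↑ F = T
(¬H ⊕ ¬M) → (G ↑ ¬U) = T → T = T
¬S = ¬F = T
¬S ∧ U = T ∧ T = T
((¬H ⊕ ¬M) → (G ↑ ¬U)) ⊕ (¬S ∧ U) = T ⊕ T = F
¬S = ¬F = T
¬G = ¬F = T
¬S ⊕ ¬G = T ⊕ T = F
(((¬H ⊕ ¬M) → (G ↑ ¬U)) ⊕ (¬S ∧ U)) ↓ (¬S ⊕ ¬G) = F ↓ F = T
So S3 is true.

Count: 3.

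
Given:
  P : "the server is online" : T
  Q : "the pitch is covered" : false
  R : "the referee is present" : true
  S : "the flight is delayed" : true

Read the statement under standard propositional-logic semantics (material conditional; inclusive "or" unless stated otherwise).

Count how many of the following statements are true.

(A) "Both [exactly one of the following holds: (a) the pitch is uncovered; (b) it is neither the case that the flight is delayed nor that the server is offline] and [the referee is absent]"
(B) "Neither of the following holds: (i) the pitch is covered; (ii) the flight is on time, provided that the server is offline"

(A): Parsed as (¬Q ⊕ (S ↓ ¬P)) ∧ ¬R

¬Q = ¬F = T
¬P = ¬T = F
S ↓ ¬P = T ↓ F = F
¬Q ⊕ (S ↓ ¬P) = T ⊕ F = T
¬R = ¬T = F
(¬Q ⊕ (S ↓ ¬P)) ∧ ¬R = T ∧ F = F
Thus (A) is false.

(B): Parsed as Q ↓ (¬P → ¬S)

¬P = ¬T = F
¬S = ¬T = F
¬P → ¬S = F → F = T
Q ↓ (¬P → ¬S) = F ↓ T = F
Hence (B) is false.

True statements: 0 (none).

0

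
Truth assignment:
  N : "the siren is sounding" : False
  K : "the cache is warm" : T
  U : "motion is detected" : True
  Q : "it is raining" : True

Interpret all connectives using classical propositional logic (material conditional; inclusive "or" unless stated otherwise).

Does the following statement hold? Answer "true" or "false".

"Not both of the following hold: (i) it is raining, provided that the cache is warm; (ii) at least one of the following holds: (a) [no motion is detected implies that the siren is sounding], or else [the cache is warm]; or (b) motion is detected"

Values: K=T, Q=T, U=T, N=F.
This is (K -> Q) nand (((~U -> N) | K) | U).

K -> Q = T -> T = T
~U = ~T = F
~U -> N = F -> F = T
(~U -> N) | K = T | T = T
((~U -> N) | K) | U = T | T = T
(K -> Q) nand (((~U -> N) | K) | U) = T nand T = F

False.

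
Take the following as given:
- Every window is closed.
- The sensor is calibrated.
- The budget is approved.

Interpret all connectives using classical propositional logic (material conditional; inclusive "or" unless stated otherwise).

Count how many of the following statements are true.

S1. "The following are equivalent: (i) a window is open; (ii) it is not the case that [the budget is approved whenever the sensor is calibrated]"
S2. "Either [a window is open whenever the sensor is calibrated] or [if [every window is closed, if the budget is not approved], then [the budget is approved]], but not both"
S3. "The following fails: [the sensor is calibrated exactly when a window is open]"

3

Let V = "a window is open" (F), R = "the sensor is calibrated" (T), K = "the budget is approved" (T).

S1: Parsed as V ↔ ¬(R → K)

R → K = T → T = T
¬(R → K) = ¬T = F
V ↔ ¬(R → K) = F ↔ F = T
Hence S1 is true.

S2: In symbols: (R → V) ⊕ ((¬K → ¬V) → K)

R → V = T → F = F
¬K = ¬T = F
¬V = ¬F = T
¬K → ¬V = F → T = T
(¬K → ¬V) → K = T → T = T
(R → V) ⊕ ((¬K → ¬V) → K) = F ⊕ T = T
Thus S2 is true.

S3: This is ¬(R ↔ V).

R ↔ V = T ↔ F = F
¬(R ↔ V) = ¬F = T
Hence S3 is true.

3 of the 3 statements are true.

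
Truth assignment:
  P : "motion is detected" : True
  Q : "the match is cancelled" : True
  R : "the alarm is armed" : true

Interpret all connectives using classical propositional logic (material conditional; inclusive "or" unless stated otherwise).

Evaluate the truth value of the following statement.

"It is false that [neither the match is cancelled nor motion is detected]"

true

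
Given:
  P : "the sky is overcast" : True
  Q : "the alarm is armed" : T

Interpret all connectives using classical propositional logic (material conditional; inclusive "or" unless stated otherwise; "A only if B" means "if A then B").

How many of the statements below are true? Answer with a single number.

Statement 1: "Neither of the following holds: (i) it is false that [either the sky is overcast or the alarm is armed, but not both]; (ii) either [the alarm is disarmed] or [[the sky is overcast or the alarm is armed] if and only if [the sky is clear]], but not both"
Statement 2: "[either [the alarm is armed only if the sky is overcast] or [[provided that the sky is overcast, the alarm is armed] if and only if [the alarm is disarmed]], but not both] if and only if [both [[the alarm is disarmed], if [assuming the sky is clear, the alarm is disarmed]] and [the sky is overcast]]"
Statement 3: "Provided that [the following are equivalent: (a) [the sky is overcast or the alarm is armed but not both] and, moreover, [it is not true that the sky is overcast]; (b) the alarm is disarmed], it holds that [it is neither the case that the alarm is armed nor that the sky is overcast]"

Statement 1: This is not (P xor Q) nor (not Q xor ((P or Q) iff not P)).

P xor Q = True xor True = False
not (P xor Q) = not False = True
not Q = not True = False
P or Q = True or True = True
not P = not True = False
(P or Q) iff not P = True iff False = False
not Q xor ((P or Q) iff not P) = False xor False = False
not (P xor Q) nor (not Q xor ((P or Q) iff not P)) = True nor False = False
Thus Statement 1 is false.

Statement 2: In symbols: ((Q -> P) xor ((P -> Q) iff not Q)) iff (((not P -> not Q) -> not Q) and P)

Q -> P = True -> True = True
P -> Q = True -> True = True
not Q = not True = False
(P -> Q) iff not Q = True iff False = False
(Q -> P) xor ((P -> Q) iff not Q) = True xor False = True
not P = not True = False
not Q = not True = False
not P -> not Q = False -> False = True
not Q = not True = False
(not P -> not Q) -> not Q = True -> False = False
((not P -> not Q) -> not Q) and P = False and True = False
((Q -> P) xor ((P -> Q) iff not Q)) iff (((not P -> not Q) -> not Q) and P) = True iff False = False
Thus Statement 2 is false.

Statement 3: In symbols: (((P xor Q) and not P) iff not Q) -> (Q nor P)

P xor Q = True xor True = False
not P = not True = False
(P xor Q) and not P = False and False = False
not Q = not True = False
((P xor Q) and not P) iff not Q = False iff False = True
Q nor P = True nor True = False
(((P xor Q) and not P) iff not Q) -> (Q nor P) = True -> False = False
Thus Statement 3 is false.

True statements: 0 (none).

0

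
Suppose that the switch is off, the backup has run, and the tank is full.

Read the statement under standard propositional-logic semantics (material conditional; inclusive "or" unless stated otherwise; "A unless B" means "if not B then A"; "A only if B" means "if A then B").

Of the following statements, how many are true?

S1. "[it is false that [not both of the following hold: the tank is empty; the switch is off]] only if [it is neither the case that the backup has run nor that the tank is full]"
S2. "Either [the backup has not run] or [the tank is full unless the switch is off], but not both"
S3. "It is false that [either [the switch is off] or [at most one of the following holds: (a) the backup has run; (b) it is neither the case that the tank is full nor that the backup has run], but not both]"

Let D = "the tank is full" (True), R = "the switch is on" (False), U = "the backup has run" (True).

S1: In symbols: not (not D nand not R) -> (U nor D)

not D = not True = False
not R = not False = True
not D nand not R = False nand True = True
not (not D nand not R) = not True = False
U nor D = True nor True = False
not (not D nand not R) -> (U nor D) = False -> False = True
So S1 is true.

S2: In symbols: not U xor (D or not R)

not U = not True = False
not R = not False = True
D or not R = True or True = True
not U xor (D or not R) = False xor True = True
Thus S2 is true.

S3: In symbols: not (not R xor (U nand (D nor U)))

not R = not False = True
D nor U = True nor True = False
U nand (D nor U) = True nand False = True
not R xor (U nand (D nor U)) = True xor True = False
not (not R xor (U nand (D nor U))) = not False = True
Thus S3 is true.

True statements: 3 (S1, S2, S3).

3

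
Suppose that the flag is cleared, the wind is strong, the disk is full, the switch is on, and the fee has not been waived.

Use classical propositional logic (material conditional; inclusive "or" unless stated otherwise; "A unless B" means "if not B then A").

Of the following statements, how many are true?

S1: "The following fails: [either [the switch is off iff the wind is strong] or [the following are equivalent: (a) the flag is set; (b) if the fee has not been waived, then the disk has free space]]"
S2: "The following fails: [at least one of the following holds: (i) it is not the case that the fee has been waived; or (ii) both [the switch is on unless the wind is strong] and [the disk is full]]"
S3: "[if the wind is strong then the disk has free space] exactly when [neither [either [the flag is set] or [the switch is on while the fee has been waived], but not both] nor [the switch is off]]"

0

Let P = "the switch is on" (T), N = "the wind is strong" (T), Q = "the flag is set" (F), M = "the fee has been waived" (F), G = "the disk is full" (T).

S1: This is ~((~P <-> N) | (Q <-> (~M -> ~G))).

~P = ~T = F
~P <-> N = F <-> T = F
~M = ~F = T
~G = ~T = F
~M -> ~G = T -> F = F
Q <-> (~M -> ~G) = F <-> F = T
(~P <-> N) | (Q <-> (~M -> ~G)) = F | T = T
~((~P <-> N) | (Q <-> (~M -> ~G))) = ~T = F
Thus S1 is false.

S2: In symbols: ~(~M | ((P | N) & G))

~M = ~F = T
P | N = T | T = T
(P | N) & G = T & T = T
~M | ((P | N) & G) = T | T = T
~(~M | ((P | N) & G)) = ~T = F
Thus S2 is false.

S3: Parsed as (N -> ~G) <-> ((Q xor (P & M)) nor ~P)

~G = ~T = F
N -> ~G = T -> F = F
P & M = T & F = F
Q xor (P & M) = F xor F = F
~P = ~T = F
(Q xor (P & M)) nor ~P = F nor F = T
(N -> ~G) <-> ((Q xor (P & M)) nor ~P) = F <-> T = F
Hence S3 is false.

Count: 0.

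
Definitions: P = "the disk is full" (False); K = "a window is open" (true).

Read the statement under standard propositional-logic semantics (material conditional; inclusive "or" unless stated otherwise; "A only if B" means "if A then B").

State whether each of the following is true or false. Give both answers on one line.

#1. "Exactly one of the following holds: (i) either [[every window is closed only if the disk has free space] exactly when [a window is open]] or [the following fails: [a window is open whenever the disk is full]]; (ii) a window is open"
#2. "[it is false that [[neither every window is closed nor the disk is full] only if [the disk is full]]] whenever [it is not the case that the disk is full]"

#1: Parsed as (((not K -> not P) iff K) or not (P -> K)) xor K

not K = not True = False
not P = not False = True
not K -> not P = False -> True = True
(not K -> not P) iff K = True iff True = True
P -> K = False -> True = True
not (P -> K) = not True = False
((not K -> not P) iff K) or not (P -> K) = True or False = True
(((not K -> not P) iff K) or not (P -> K)) xor K = True xor True = False
So #1 is false.

#2: Parsed as not P -> not ((not K nor P) -> P)

not P = not False = True
not K = not True = False
not K nor P = False nor False = True
(not K nor P) -> P = True -> False = False
not ((not K nor P) -> P) = not False = True
not P -> not ((not K nor P) -> P) = True -> True = True
So #2 is true.

#1 False; #2 True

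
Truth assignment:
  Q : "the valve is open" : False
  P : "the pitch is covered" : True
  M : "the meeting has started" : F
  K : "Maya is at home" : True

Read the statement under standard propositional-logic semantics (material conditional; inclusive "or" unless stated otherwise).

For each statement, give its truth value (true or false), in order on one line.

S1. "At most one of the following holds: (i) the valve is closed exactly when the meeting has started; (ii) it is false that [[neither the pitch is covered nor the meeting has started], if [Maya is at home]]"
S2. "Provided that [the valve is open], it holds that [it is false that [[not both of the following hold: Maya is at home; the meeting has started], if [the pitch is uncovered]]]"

S1 T; S2 T

S1: Parsed as (~Q <-> M) nand ~(K -> (P nor M))

~Q = ~F = T
~Q <-> M = T <-> F = F
P nor M = T nor F = F
K -> (P nor M) = T -> F = F
~(K -> (P nor M)) = ~F = T
(~Q <-> M) nand ~(K -> (P nor M)) = F nand T = T
Hence S1 is true.

S2: Formalization: Q -> ~(~P -> (K nand M))

~P = ~T = F
K nand M = T nand F = T
~P -> (K nand M) = F -> T = T
~(~P -> (K nand M)) = ~T = F
Q -> ~(~P -> (K nand M)) = F -> F = T
Hence S2 is true.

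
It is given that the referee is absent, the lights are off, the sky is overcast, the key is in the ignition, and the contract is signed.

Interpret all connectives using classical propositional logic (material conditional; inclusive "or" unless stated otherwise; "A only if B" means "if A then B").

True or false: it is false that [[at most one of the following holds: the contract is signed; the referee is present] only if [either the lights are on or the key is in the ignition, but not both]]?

Let U = "the contract is signed" (T), P = "the referee is present" (F), Q = "the lights are on" (F), S = "the key is in the ignition" (T).
Formalization: ¬((U ↑ P) → (Q ⊕ S))

U ↑ P = T ↑ F = T
Q ⊕ S = F ⊕ T = T
(U ↑ P) → (Q ⊕ S) = T → T = T
¬((U ↑ P) → (Q ⊕ S)) = ¬T = F

false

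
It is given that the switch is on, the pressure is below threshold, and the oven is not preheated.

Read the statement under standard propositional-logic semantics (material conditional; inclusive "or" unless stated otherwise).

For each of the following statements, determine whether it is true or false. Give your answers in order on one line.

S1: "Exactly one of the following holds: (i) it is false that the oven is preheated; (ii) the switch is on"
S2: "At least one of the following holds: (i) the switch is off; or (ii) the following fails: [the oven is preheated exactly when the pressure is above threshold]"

S1 F; S2 F

Let K = "the oven is preheated" (False), S = "the switch is on" (True), G = "the pressure is above threshold" (False).

S1: Parsed as not K xor S

not K = not False = True
not K xor S = True xor True = False
Thus S1 is false.

S2: This is not S or not (K iff G).

not S = not True = False
K iff G = False iff False = True
not (K iff G) = not True = False
not S or not (K iff G) = False or False = False
Thus S2 is false.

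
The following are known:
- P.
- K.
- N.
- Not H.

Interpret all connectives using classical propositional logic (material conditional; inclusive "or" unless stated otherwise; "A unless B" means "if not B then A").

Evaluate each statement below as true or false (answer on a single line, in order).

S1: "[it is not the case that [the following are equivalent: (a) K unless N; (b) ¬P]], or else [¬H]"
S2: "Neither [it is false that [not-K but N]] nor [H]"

S1 true; S2 false

S1: This is ~((K | N) <-> ~P) | ~H.

K | N = T | T = T
~P = ~T = F
(K | N) <-> ~P = T <-> F = F
~((K | N) <-> ~P) = ~F = T
~H = ~F = T
~((K | N) <-> ~P) | ~H = T | T = T
Hence S1 is true.

S2: Parsed as ~(~K & N) nor H

~K = ~T = F
~K & N = F & T = F
~(~K & N) = ~F = T
~(~K & N) nor H = T nor F = F
Hence S2 is false.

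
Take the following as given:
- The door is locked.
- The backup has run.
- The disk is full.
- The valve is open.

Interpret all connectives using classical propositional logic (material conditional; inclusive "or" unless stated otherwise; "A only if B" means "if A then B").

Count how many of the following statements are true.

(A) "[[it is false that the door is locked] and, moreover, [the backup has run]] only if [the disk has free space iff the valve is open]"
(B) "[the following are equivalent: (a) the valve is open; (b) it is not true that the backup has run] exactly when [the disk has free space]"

2

Let R = "the door is locked" (T), Q = "the backup has run" (T), G = "the disk is full" (T), P = "the valve is open" (T).

(A): Parsed as (~R & Q) -> (~G <-> P)

~R = ~T = F
~R & Q = F & T = F
~G = ~T = F
~G <-> P = F <-> T = F
(~R & Q) -> (~G <-> P) = F -> F = T
Hence (A) is true.

(B): In symbols: (P <-> ~Q) <-> ~G

~Q = ~T = F
P <-> ~Q = T <-> F = F
~G = ~T = F
(P <-> ~Q) <-> ~G = F <-> F = T
Hence (B) is true.

2 of the 2 statements are true ((A), (B)).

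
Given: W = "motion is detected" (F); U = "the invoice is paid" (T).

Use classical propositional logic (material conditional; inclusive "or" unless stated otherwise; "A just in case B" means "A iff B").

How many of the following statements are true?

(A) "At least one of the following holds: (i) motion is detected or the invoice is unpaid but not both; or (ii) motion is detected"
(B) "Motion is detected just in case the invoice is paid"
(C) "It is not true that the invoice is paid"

(A): Parsed as (W xor ~U) | W

~U = ~T = F
W xor ~U = F xor F = F
(W xor ~U) | W = F | F = F
Hence (A) is false.

(B): Parsed as W <-> U

W <-> U = F <-> T = F
Thus (B) is false.

(C): Parsed as ~U

~U = ~T = F
Thus (C) is false.

True statements: 0 (none).

0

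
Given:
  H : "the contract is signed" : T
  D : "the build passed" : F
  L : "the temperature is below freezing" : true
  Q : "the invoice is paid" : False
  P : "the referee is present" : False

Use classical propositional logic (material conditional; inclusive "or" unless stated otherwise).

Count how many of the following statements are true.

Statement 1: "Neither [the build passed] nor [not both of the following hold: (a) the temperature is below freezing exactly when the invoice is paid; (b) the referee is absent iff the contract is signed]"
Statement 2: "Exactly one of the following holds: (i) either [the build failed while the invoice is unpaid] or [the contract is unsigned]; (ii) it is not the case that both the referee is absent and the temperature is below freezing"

Statement 1: Parsed as D nor ((L <-> Q) nand (~P <-> H))

L <-> Q = T <-> F = F
~P = ~F = T
~P <-> H = T <-> T = T
(L <-> Q) nand (~P <-> H) = F nand T = T
D nor ((L <-> Q) nand (~P <-> H)) = F nor T = F
So Statement 1 is false.

Statement 2: In symbols: ((~D & ~Q) | ~H) xor (~P nand L)

~D = ~F = T
~Q = ~F = T
~D & ~Q = T & T = T
~H = ~T = F
(~D & ~Q) | ~H = T | F = T
~P = ~F = T
~P nand L = T nand T = F
((~D & ~Q) | ~H) xor (~P nand L) = T xor F = T
So Statement 2 is true.

True statements: 1.

1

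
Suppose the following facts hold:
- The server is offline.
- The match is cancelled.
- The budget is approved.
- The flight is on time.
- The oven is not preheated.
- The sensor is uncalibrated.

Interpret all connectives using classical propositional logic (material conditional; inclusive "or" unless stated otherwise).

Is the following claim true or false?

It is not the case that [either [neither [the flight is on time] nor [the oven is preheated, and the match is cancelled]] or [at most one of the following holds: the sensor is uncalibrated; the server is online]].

Let R = "the flight is delayed" (False), V = "the oven is preheated" (False), M = "the match is cancelled" (True), Q = "the sensor is calibrated" (False), L = "the server is online" (False).
Formalization: not ((not R nor (V and M)) or (not Q nand L))

not R = not False = True
V and M = False and True = False
not R nor (V and M) = True nor False = False
not Q = not False = True
not Q nand L = True nand False = True
(not R nor (V and M)) or (not Q nand L) = False or True = True
not ((not R nor (V and M)) or (not Q nand L)) = not True = False

The statement is false.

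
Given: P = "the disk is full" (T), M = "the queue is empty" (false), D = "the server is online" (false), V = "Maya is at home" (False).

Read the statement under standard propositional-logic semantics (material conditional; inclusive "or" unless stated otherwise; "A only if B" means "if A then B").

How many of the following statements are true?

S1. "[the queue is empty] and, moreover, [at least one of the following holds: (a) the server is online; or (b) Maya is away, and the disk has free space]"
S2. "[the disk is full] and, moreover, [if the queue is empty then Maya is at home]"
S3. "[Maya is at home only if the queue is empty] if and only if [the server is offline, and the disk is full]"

S1: This is M & (D | (~V & ~P)).

~V = ~F = T
~P = ~T = F
~V & ~P = T & F = F
D | (~V & ~P) = F | F = F
M & (D | (~V & ~P)) = F & F = F
So S1 is false.

S2: Parsed as P & (M -> V)

M -> V = F -> F = T
P & (M -> V) = T & T = T
So S2 is true.

S3: In symbols: (V -> M) <-> (~D & P)

V -> M = F -> F = T
~D = ~F = T
~D & P = T & T = T
(V -> M) <-> (~D & P) = T <-> T = T
Hence S3 is true.

True statements: 2 (S2, S3).

2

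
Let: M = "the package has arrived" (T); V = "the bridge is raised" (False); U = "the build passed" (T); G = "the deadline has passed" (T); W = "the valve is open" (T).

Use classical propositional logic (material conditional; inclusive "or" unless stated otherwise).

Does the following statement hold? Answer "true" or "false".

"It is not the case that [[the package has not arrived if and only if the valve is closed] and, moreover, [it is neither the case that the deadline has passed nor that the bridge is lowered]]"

Values: M=True, W=True, G=True, V=False.
This is not ((not M iff not W) and (G nor not V)).

not M = not True = False
not W = not True = False
not M iff not W = False iff False = True
not V = not False = True
G nor not V = True nor True = False
(not M iff not W) and (G nor not V) = True and False = False
not ((not M iff not W) and (G nor not V)) = not False = True

True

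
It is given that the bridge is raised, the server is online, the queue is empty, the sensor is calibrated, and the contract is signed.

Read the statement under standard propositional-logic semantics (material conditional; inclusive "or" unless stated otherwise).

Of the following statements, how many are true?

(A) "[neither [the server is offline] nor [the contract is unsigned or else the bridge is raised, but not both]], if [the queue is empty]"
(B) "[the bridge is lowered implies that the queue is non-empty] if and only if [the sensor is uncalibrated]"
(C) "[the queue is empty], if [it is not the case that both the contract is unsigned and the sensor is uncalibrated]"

1

Let H = "the queue is empty" (T), N = "the server is online" (T), G = "the contract is signed" (T), V = "the bridge is raised" (T), W = "the sensor is calibrated" (T).

(A): Formalization: H → (¬N ↓ (¬G ⊕ V))

¬N = ¬T = F
¬G = ¬T = F
¬G ⊕ V = F ⊕ T = T
¬N ↓ (¬G ⊕ V) = F ↓ T = F
H → (¬N ↓ (¬G ⊕ V)) = T → F = F
Hence (A) is false.

(B): Parsed as (¬V → ¬H) ↔ ¬W

¬V = ¬T = F
¬H = ¬T = F
¬V → ¬H = F → F = T
¬W = ¬T = F
(¬V → ¬H) ↔ ¬W = T ↔ F = F
Thus (B) is false.

(C): Formalization: (¬G ↑ ¬W) → H

¬G = ¬T = F
¬W = ¬T = F
¬G ↑ ¬W = F ↑ F = T
(¬G ↑ ¬W) → H = T → T = T
Thus (C) is true.

True statements: 1.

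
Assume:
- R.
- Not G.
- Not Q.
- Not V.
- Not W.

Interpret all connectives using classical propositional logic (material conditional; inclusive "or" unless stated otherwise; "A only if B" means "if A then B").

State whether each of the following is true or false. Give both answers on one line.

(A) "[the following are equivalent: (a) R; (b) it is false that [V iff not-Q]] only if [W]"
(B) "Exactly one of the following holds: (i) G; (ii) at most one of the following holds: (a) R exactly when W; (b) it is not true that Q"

(A) F / (B) T

(A): In symbols: (R ↔ ¬(V ↔ ¬Q)) → W

¬Q = ¬F = T
V ↔ ¬Q = F ↔ T = F
¬(V ↔ ¬Q) = ¬F = T
R ↔ ¬(V ↔ ¬Q) = T ↔ T = T
(R ↔ ¬(V ↔ ¬Q)) → W = T → F = F
Thus (A) is false.

(B): In symbols: G ⊕ ((R ↔ W) ↑ ¬Q)

R ↔ W = T ↔ F = F
¬Q = ¬F = T
(R ↔ W) ↑ ¬Q = F ↑ T = T
G ⊕ ((R ↔ W) ↑ ¬Q) = F ⊕ T = T
So (B) is true.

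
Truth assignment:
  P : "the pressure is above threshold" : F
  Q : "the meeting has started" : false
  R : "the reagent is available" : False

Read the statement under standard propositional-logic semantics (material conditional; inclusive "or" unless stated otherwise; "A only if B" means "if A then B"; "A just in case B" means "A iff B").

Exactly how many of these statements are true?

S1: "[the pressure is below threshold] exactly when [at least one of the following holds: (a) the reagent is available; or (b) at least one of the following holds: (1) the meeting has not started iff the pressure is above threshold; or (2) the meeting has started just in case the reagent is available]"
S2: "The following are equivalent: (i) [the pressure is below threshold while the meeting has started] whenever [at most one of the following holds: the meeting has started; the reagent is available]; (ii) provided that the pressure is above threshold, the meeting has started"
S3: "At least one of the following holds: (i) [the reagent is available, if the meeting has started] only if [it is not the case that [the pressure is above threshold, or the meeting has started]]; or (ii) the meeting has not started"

2

S1: This is ¬P ↔ (R ∨ ((¬Q ↔ P) ∨ (Q ↔ R))).

¬P = ¬F = T
¬Q = ¬F = T
¬Q ↔ P = T ↔ F = F
Q ↔ R = F ↔ F = T
(¬Q ↔ P) ∨ (Q ↔ R) = F ∨ T = T
R ∨ ((¬Q ↔ P) ∨ (Q ↔ R)) = F ∨ T = T
¬P ↔ (R ∨ ((¬Q ↔ P) ∨ (Q ↔ R))) = T ↔ T = T
So S1 is true.

S2: Parsed as ((Q ↑ R) → (¬P ∧ Q)) ↔ (P → Q)

Q ↑ R = F ↑ F = T
¬P = ¬F = T
¬P ∧ Q = T ∧ F = F
(Q ↑ R) → (¬P ∧ Q) = T → F = F
P → Q = F → F = T
((Q ↑ R) → (¬P ∧ Q)) ↔ (P → Q) = F ↔ T = F
Thus S2 is false.

S3: In symbols: ((Q → R) → ¬(P ∨ Q)) ∨ ¬Q

Q → R = F → F = T
P ∨ Q = F ∨ F = F
¬(P ∨ Q) = ¬F = T
(Q → R) → ¬(P ∨ Q) = T → T = T
¬Q = ¬F = T
((Q → R) → ¬(P ∨ Q)) ∨ ¬Q = T ∨ T = T
So S3 is true.

Count: 2.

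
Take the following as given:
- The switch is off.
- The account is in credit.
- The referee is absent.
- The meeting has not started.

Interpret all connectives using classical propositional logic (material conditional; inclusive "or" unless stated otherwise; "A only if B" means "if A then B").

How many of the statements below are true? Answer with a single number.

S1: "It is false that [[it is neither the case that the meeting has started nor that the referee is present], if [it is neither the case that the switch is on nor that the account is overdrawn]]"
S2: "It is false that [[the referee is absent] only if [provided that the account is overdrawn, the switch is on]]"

0

Let G = "the switch is on" (F), P = "the account is overdrawn" (F), Q = "the meeting has started" (F), V = "the referee is present" (F).

S1: Formalization: ~((G nor P) -> (Q nor V))

G nor P = F nor F = T
Q nor V = F nor F = T
(G nor P) -> (Q nor V) = T -> T = T
~((G nor P) -> (Q nor V)) = ~T = F
Hence S1 is false.

S2: Parsed as ~(~V -> (P -> G))

~V = ~F = T
P -> G = F -> F = T
~V -> (P -> G) = T -> T = T
~(~V -> (P -> G)) = ~T = F
So S2 is false.

0 of the 2 statements are true (none).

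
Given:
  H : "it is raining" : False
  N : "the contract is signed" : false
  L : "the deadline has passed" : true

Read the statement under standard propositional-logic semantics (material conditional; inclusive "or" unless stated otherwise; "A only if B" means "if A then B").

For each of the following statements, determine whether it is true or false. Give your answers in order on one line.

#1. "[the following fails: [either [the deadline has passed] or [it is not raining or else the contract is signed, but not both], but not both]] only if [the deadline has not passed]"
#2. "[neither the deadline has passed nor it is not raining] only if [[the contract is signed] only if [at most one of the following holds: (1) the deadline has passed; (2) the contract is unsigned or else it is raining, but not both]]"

#1 F; #2 T

#1: Formalization: ¬(L ⊕ (¬H ⊕ N)) → ¬L

¬H = ¬F = T
¬H ⊕ N = T ⊕ F = T
L ⊕ (¬H ⊕ N) = T ⊕ T = F
¬(L ⊕ (¬H ⊕ N)) = ¬F = T
¬L = ¬T = F
¬(L ⊕ (¬H ⊕ N)) → ¬L = T → F = F
Hence #1 is false.

#2: This is (L ↓ ¬H) → (N → (L ↑ (¬N ⊕ H))).

¬H = ¬F = T
L ↓ ¬H = T ↓ T = F
¬N = ¬F = T
¬N ⊕ H = T ⊕ F = T
L ↑ (¬N ⊕ H) = T ↑ T = F
N → (L ↑ (¬N ⊕ H)) = F → F = T
(L ↓ ¬H) → (N → (L ↑ (¬N ⊕ H))) = F → T = T
So #2 is true.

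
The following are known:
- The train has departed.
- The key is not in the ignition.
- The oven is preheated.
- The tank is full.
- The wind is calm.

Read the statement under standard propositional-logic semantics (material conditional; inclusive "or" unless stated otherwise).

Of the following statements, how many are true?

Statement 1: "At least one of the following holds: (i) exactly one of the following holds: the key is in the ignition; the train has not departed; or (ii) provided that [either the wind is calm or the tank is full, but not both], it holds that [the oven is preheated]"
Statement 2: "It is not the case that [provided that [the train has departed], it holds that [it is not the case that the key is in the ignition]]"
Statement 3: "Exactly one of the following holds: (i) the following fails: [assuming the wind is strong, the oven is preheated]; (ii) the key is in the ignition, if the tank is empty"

Let Q = "the key is in the ignition" (False), P = "the train has departed" (True), U = "the wind is strong" (False), S = "the tank is full" (True), R = "the oven is preheated" (True).

Statement 1: Parsed as (Q xor not P) or ((not U xor S) -> R)

not P = not True = False
Q xor not P = False xor False = False
not U = not False = True
not U xor S = True xor True = False
(not U xor S) -> R = False -> True = True
(Q xor not P) or ((not U xor S) -> R) = False or True = True
Hence Statement 1 is true.

Statement 2: Parsed as not (P -> not Q)

not Q = not False = True
P -> not Q = True -> True = True
not (P -> not Q) = not True = False
So Statement 2 is false.

Statement 3: Parsed as not (U -> R) xor (not S -> Q)

U -> R = False -> True = True
not (U -> R) = not True = False
not S = not True = False
not S -> Q = False -> False = True
not (U -> R) xor (not S -> Q) = False xor True = True
So Statement 3 is true.

Count: 2.

2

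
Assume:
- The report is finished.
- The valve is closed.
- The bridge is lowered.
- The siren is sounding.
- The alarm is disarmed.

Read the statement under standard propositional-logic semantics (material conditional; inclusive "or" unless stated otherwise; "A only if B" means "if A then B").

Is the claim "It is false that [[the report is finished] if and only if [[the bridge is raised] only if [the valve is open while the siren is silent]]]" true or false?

false

Let P = "the report is finished" (T), R = "the bridge is raised" (F), Q = "the valve is open" (F), S = "the siren is sounding" (T).
Parsed as ~(P <-> (R -> (Q & ~S)))

~S = ~T = F
Q & ~S = F & F = F
R -> (Q & ~S) = F -> F = T
P <-> (R -> (Q & ~S)) = T <-> T = T
~(P <-> (R -> (Q & ~S))) = ~T = F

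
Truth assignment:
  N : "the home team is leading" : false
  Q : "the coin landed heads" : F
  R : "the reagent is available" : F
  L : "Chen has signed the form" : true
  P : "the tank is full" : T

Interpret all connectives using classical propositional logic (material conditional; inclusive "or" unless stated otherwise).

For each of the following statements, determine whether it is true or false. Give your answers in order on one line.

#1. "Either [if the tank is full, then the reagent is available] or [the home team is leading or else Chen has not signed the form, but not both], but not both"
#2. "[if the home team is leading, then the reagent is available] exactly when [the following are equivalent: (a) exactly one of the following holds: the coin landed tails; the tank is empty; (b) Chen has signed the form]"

#1 false, #2 true

#1: This is (P -> R) xor (N xor not L).

P -> R = True -> False = False
not L = not True = False
N xor not L = False xor False = False
(P -> R) xor (N xor not L) = False xor False = False
So #1 is false.

#2: This is (N -> R) iff ((not Q xor not P) iff L).

N -> R = False -> False = True
not Q = not False = True
not P = not True = False
not Q xor not P = True xor False = True
(not Q xor not P) iff L = True iff True = True
(N -> R) iff ((not Q xor not P) iff L) = True iff True = True
Hence #2 is true.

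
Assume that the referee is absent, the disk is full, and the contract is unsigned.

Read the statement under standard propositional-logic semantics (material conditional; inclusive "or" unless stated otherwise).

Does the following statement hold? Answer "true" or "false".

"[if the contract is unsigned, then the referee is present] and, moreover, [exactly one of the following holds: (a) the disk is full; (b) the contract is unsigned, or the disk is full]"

False.

Let R = "the contract is signed" (F), P = "the referee is present" (F), Q = "the disk is full" (T).
This is (¬R → P) ∧ (Q ⊕ (¬R ∨ Q)).

¬R = ¬F = T
¬R → P = T → F = F
¬R = ¬F = T
¬R ∨ Q = T ∨ T = T
Q ⊕ (¬R ∨ Q) = T ⊕ T = F
(¬R → P) ∧ (Q ⊕ (¬R ∨ Q)) = F ∧ F = F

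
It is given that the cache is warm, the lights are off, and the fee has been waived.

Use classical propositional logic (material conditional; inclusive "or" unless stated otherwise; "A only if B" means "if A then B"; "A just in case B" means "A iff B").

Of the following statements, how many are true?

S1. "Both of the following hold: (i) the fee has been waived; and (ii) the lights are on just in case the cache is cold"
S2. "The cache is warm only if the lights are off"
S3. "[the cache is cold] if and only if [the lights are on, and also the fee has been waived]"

Let R = "the fee has been waived" (T), Q = "the lights are on" (F), P = "the cache is warm" (T).

S1: Formalization: R ∧ (Q ↔ ¬P)

¬P = ¬T = F
Q ↔ ¬P = F ↔ F = T
R ∧ (Q ↔ ¬P) = T ∧ T = T
Thus S1 is true.

S2: Parsed as P → ¬Q

¬Q = ¬F = T
P → ¬Q = T → T = T
So S2 is true.

S3: This is ¬P ↔ (Q ∧ R).

¬P = ¬T = F
Q ∧ R = F ∧ T = F
¬P ↔ (Q ∧ R) = F ↔ F = T
Thus S3 is true.

Count: 3.

3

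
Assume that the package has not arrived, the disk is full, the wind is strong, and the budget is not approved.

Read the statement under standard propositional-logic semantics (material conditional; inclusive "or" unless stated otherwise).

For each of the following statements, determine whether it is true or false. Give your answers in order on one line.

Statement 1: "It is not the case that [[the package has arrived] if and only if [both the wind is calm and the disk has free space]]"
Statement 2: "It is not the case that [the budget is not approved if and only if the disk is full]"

Statement 1 F, Statement 2 F

Let P = "the package has arrived" (F), R = "the wind is strong" (T), Q = "the disk is full" (T), S = "the budget is approved" (F).

Statement 1: Parsed as ~(P <-> (~R & ~Q))

~R = ~T = F
~Q = ~T = F
~R & ~Q = F & F = F
P <-> (~R & ~Q) = F <-> F = T
~(P <-> (~R & ~Q)) = ~T = F
So Statement 1 is false.

Statement 2: Parsed as ~(~S <-> Q)

~S = ~F = T
~S <-> Q = T <-> T = T
~(~S <-> Q) = ~T = F
Hence Statement 2 is false.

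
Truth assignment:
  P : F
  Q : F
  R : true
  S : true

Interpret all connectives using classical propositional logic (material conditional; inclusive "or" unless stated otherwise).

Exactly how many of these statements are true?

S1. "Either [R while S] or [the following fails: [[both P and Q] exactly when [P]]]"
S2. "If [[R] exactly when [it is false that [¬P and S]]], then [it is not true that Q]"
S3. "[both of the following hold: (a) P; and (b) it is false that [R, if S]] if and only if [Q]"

S1: In symbols: (R and S) or not ((P and Q) iff P)

R and S = True and True = True
P and Q = False and False = False
(P and Q) iff P = False iff False = True
not ((P and Q) iff P) = not True = False
(R and S) or not ((P and Q) iff P) = True or False = True
So S1 is true.

S2: This is (R iff not (not P and S)) -> not Q.

not P = not False = True
not P and S = True and True = True
not (not P and S) = not True = False
R iff not (not P and S) = True iff False = False
not Q = not False = True
(R iff not (not P and S)) -> not Q = False -> True = True
Hence S2 is true.

S3: This is (P and not (S -> R)) iff Q.

S -> R = True -> True = True
not (S -> R) = not True = False
P and not (S -> R) = False and False = False
(P and not (S -> R)) iff Q = False iff False = True
Thus S3 is true.

True statements: 3.

3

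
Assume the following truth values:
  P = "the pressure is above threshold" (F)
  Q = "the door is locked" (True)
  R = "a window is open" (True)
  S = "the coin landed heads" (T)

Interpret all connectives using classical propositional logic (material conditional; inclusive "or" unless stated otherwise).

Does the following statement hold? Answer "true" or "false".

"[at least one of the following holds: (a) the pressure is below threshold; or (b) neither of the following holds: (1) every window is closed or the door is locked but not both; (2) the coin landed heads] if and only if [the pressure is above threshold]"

In symbols: (¬P ∨ ((¬R ⊕ Q) ↓ S)) ↔ P

¬P = ¬F = T
¬R = ¬T = F
¬R ⊕ Q = F ⊕ T = T
(¬R ⊕ Q) ↓ S = T ↓ T = F
¬P ∨ ((¬R ⊕ Q) ↓ S) = T ∨ F = T
(¬P ∨ ((¬R ⊕ Q) ↓ S)) ↔ P = T ↔ F = F

false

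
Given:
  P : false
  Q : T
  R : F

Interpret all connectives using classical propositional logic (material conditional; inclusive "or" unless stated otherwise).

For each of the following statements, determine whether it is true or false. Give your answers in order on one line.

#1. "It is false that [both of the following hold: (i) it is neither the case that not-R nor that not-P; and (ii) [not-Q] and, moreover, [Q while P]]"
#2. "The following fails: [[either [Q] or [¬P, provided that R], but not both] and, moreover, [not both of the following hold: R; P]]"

#1 True; #2 True

#1: In symbols: ~((~R nor ~P) & (~Q & (Q & P)))

~R = ~F = T
~P = ~F = T
~R nor ~P = T nor T = F
~Q = ~T = F
Q & P = T & F = F
~Q & (Q & P) = F & F = F
(~R nor ~P) & (~Q & (Q & P)) = F & F = F
~((~R nor ~P) & (~Q & (Q & P))) = ~F = T
So #1 is true.

#2: Parsed as ~((Q xor (R -> ~P)) & (R nand P))

~P = ~F = T
R -> ~P = F -> T = T
Q xor (R -> ~P) = T xor T = F
R nand P = F nand F = T
(Q xor (R -> ~P)) & (R nand P) = F & T = F
~((Q xor (R -> ~P)) & (R nand P)) = ~F = T
Thus #2 is true.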